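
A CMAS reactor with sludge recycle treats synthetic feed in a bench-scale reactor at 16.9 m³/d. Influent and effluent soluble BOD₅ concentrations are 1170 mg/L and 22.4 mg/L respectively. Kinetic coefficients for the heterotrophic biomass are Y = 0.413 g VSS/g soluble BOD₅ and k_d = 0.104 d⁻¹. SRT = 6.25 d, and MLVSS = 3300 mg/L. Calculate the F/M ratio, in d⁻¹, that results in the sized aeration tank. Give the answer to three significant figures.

F/M ≈ 0.652 d⁻¹

Steady-state biomass mass balance: V·X·(1 + k_d·θ_c) = Y·Q·(S₀ − S)·θ_c, so V = 0.413 × 16.9 × (1170 − 22.4) × 6.25 / [3300 × (1 + 0.104 × 6.25)] = 5.01×10^4 / 5445 = 9.194 m³.
F/M = applied load / biomass = Q·S₀/(V·X) = 16.9 × 1170 / (9.194 × 3300) = 0.6517 d⁻¹.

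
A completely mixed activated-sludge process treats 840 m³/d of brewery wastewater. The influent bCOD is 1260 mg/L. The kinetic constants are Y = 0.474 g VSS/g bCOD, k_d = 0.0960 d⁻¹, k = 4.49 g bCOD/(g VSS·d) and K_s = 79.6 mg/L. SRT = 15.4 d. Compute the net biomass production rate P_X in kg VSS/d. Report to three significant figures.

From the Monod/SRT balance for a CMAS, S = K_s·(1+k_d θ_c)/[θ_c·(Y k − k_d) − 1] = 79.6 × (1 + 0.0960 × 15.4) / [15.4 × (0.474 × 4.49 − 0.0960) − 1] = 197.3 / 30.30 = 6.512 mg/L.
Y_obs = Y / (1 + k_d θ_c) = 0.474 / (1 + 0.0960 × 15.4) = 0.474 / 2.478 = 0.1913.
Substrate removed = Q·(S₀ − S) = 840 m³/d × (1260 − 6.51) g/m³ = 1.05×10^6 g/d = 1053 kg/d.
P_X = Y_obs · Q(S₀ − S) = 0.1913 × 1053 = 201.4 kg VSS/d.

P_X ≈ 201 kg VSS/d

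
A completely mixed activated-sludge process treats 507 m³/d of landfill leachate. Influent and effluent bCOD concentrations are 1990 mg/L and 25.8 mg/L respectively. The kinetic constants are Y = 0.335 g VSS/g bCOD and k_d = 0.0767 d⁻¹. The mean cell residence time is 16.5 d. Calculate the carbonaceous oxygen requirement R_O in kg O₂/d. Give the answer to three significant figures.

The observed yield is Y_obs = Y/(1 + k_d·θ_c) = 0.335 / (1 + 0.0767 × 16.5) = 0.335 / 2.266 = 0.1479 g VSS per g bCOD removed.
ΔS = 1990 − 25.8 = 1964 mg/L, so the substrate removal rate is 507 × 1964/1000 = 995.8 kg bCOD/d.
P_X = Y_obs·Q·(S₀ − S) = 0.1479 × 995.8 = 147.3 kg VSS/d.
R_O = Q·(S₀ − S) − 1.42·P_X = 995.8 − 1.42 × 147.3 = 786.7 kg O₂/d.

R_O ≈ 787 kg O₂/d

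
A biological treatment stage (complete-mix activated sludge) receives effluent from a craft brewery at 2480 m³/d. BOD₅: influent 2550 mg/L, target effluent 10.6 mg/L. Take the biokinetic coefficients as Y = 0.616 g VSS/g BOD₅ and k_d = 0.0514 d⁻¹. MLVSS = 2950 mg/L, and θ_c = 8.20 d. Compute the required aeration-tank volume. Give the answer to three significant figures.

V ≈ 7590 m³

Rearranging the biomass balance for a CMAS with decay, V = Y·Q·ΔS·θ_c / [X·(1+k_d θ_c)] = 0.616 × 2480 × (2550 − 10.6) × 8.20 / [2950 × (1 + 0.0514 × 8.20)] = 3.18×10^7 / 4193 = 7586 m³.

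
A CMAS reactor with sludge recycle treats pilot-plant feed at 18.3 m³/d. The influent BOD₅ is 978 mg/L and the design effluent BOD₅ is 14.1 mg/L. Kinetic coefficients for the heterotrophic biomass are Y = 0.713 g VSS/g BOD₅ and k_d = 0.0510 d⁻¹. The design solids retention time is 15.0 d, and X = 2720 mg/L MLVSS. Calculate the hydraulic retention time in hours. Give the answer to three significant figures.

τ ≈ 51.5 h

From the SRT design equation V = Y Q (S₀−S) θ_c / [X (1 + k_d θ_c)] = 0.713 × 18.3 × (978 − 14.1) × 15.0 / [2720 × (1 + 0.0510 × 15.0)] = 1.89×10^5 / 4801 = 39.30 m³.
HRT = V/Q = 39.30 m³ / 18.3 m³·d⁻¹ = 2.147 d × 24 = 51.54 h.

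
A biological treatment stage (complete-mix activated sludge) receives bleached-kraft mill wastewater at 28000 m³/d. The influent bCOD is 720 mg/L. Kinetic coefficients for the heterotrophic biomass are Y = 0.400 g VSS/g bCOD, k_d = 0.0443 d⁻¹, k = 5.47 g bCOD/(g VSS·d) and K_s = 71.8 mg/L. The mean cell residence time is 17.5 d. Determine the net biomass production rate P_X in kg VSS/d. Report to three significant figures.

P_X ≈ 4520 kg VSS/d

Effluent substrate depends only on kinetics and SRT: S = K_s(1 + k_d θ_c) / [θ_c(Yk − k_d) − 1] = 71.8 × (1 + 0.0443 × 17.5) / [17.5 × (0.400 × 5.47 − 0.0443) − 1] = 127.5 / 36.51 = 3.491 mg/L.
Correct the yield for decay: Y_obs = Y/(1 + k_d θ_c) = 0.400 / (1 + 0.0443 × 17.5) = 0.400 / 1.775 = 0.2253.
Q·(S₀ − S) = 28000 × (720 − 3.49) × 10⁻³ = 20062 kg/d removed.
Biomass produced: P_X = Y_obs·Q·ΔS = 0.2253 × 20062 ≈ 4520 kg VSS/d.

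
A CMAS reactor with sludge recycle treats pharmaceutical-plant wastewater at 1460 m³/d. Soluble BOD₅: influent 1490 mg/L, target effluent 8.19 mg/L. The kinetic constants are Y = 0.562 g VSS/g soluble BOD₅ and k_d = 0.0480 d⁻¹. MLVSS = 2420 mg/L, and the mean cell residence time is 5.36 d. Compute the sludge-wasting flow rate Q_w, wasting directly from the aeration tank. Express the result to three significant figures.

From the SRT design equation V = Y Q (S₀−S) θ_c / [X (1 + k_d θ_c)] = 0.562 × 1460 × (1490 − 8.19) × 5.36 / [2420 × (1 + 0.0480 × 5.36)] = 6.52×10^6 / 3043 = 2142 m³.
For wasting at MLVSS concentration, Q_w = V/θ_c = 2142/5.36 = 399.6 m³/d.

Q_w ≈ 400 m³/d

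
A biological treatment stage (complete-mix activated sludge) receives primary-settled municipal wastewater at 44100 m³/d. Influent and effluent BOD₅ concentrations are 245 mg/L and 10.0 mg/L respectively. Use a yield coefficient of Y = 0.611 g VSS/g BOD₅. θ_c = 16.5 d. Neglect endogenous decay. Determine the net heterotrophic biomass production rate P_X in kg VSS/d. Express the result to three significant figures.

With endogenous decay neglected, the observed yield equals the true yield: Y_obs = Y = 0.611 g VSS/g BOD₅.
Substrate removed = Q·(S₀ − S) = 44100 m³/d × (245 − 10.0) g/m³ = 1.04×10^7 g/d = 10364 kg/d.
Biomass produced: P_X = Y_obs·Q·ΔS = 0.6110 × 10364 ≈ 6332 kg VSS/d.

P_X ≈ 6330 kg VSS/d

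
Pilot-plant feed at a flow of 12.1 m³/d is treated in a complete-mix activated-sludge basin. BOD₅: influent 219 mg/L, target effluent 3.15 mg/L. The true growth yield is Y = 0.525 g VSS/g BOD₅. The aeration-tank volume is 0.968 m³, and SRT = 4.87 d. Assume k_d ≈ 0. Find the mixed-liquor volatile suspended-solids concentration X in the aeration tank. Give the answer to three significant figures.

X ≈ 6900 mg/L

From V·X = Y·Q·(S₀ − S)·θ_c (decay neglected): X = 0.525 × 12.1 × (219 − 3.15) × 4.87 / 0.968 = 6898 mg/L.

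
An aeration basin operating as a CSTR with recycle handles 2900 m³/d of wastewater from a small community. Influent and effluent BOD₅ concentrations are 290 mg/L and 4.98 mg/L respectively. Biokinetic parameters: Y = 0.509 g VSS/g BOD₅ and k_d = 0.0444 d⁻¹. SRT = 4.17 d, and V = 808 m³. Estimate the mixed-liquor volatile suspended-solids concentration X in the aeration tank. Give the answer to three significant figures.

From V·X·(1 + k_d·θ_c) = Y·Q·(S₀ − S)·θ_c: X = 0.509 × 2900 × (290 − 4.98) × 4.17 / [808 × (1 + 0.0444 × 4.17)] = 1832 mg/L.

X ≈ 1830 mg/L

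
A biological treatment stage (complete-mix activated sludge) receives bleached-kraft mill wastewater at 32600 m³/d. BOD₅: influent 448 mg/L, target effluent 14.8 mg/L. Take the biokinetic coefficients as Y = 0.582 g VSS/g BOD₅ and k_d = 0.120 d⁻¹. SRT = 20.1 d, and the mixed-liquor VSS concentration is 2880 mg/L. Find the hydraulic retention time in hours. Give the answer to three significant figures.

τ ≈ 12.4 h

Rearranging the biomass balance for a CMAS with decay, V = Y·Q·ΔS·θ_c / [X·(1+k_d θ_c)] = 0.582 × 32600 × (448 − 14.8) × 20.1 / [2880 × (1 + 0.120 × 20.1)] = 1.65×10^8 / 9827 = 16812 m³.
τ = V/Q = 16812/32600 = 0.5157 d, or 12.38 h.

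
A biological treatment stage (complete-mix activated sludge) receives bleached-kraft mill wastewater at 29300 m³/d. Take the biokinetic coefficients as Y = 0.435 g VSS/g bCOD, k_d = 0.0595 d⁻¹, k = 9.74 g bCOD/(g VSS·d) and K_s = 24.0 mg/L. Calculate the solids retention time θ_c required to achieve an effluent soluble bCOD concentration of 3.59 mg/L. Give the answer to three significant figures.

θ_c ≈ 2.03 d

At the target effluent, Y k S/(K_s+S) = 0.435×9.74×3.59/27.59 = 0.5513 d⁻¹.
Then 1/θ_c = μ − k_d = 0.5513 − 0.0595 = 0.4918 d⁻¹, giving θ_c = 2.033 d.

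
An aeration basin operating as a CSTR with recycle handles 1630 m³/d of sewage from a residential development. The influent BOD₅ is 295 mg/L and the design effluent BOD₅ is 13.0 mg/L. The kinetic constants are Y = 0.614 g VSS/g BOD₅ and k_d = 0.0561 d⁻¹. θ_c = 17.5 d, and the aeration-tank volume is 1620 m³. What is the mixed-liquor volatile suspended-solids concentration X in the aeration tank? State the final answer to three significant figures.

X = Y·Q·ΔS·θ_c / [V·(1 + k_d θ_c)] = 0.614 × 1630 × (295 − 13.0) × 17.5 / [1620 × (1 + 0.0561 × 17.5)] = 1538 mg/L.

X ≈ 1540 mg/L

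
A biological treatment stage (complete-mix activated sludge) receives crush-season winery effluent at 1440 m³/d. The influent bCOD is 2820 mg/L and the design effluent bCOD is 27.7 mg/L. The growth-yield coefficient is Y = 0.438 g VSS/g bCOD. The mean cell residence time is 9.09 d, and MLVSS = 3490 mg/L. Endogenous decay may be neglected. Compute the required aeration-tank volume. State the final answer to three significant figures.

V ≈ 4590 m³

With k_d = 0 the design equation reduces to V = Y Q (S₀−S) θ_c / X = 0.438 × 1440 × (2820 − 27.7) × 9.09 / 3490 = 4587 m³.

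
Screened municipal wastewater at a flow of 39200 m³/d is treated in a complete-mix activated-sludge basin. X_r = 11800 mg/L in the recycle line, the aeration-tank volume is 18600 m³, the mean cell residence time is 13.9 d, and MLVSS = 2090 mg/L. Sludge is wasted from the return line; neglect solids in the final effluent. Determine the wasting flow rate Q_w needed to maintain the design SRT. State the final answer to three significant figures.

Q_w = (V·X)/(θ_c X_r) = 18600 × 2090 / (13.9 × 11800) = 237.0 m³/d.

Q_w ≈ 237 m³/d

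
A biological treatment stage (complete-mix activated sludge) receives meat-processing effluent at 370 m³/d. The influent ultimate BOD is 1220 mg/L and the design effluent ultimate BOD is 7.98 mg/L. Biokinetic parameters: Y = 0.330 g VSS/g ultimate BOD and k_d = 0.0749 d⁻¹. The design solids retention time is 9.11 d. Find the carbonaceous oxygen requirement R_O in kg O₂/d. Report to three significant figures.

The observed yield is Y_obs = Y/(1 + k_d·θ_c) = 0.330 / (1 + 0.0749 × 9.11) = 0.330 / 1.682 = 0.1962 g VSS per g ultimate BOD removed.
ΔS = 1220 − 7.98 = 1212 mg/L, so the substrate removal rate is 370 × 1212/1000 = 448.4 kg ultimate BOD/d.
Biomass synthesised: P_X = Y_obs × 448.4 = 87.97 kg VSS/d.
R_O = Q·(S₀ − S) − 1.42·P_X = 448.4 − 1.42 × 87.97 = 323.5 kg O₂/d.

R_O ≈ 324 kg O₂/d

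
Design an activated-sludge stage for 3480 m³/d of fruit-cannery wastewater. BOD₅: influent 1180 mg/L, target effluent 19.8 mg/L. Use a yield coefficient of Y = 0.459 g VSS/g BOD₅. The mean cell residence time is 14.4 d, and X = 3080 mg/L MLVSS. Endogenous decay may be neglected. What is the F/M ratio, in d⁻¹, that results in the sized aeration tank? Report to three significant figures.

F/M ≈ 0.154 d⁻¹

V·X = Y·Q·ΔS·θ_c gives V = 0.459 × 3480 × (1180 − 19.8) × 14.4 / 3080 = 8664 m³.
F/M = applied load / biomass = Q·S₀/(V·X) = 3480 × 1180 / (8664 × 3080) = 0.1539 d⁻¹.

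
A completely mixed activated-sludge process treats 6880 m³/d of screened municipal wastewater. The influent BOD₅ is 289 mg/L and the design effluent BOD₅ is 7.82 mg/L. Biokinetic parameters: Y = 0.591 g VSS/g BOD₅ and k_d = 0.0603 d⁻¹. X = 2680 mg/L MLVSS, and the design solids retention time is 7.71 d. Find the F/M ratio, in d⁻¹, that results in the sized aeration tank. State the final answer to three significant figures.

From the SRT design equation V = Y Q (S₀−S) θ_c / [X (1 + k_d θ_c)] = 0.591 × 6880 × (289 − 7.82) × 7.71 / [2680 × (1 + 0.0603 × 7.71)] = 8.81×10^6 / 3926 = 2245 m³.
F/M = applied load / biomass = Q·S₀/(V·X) = 6880 × 289 / (2245 × 2680) = 0.3304 d⁻¹.

F/M ≈ 0.330 d⁻¹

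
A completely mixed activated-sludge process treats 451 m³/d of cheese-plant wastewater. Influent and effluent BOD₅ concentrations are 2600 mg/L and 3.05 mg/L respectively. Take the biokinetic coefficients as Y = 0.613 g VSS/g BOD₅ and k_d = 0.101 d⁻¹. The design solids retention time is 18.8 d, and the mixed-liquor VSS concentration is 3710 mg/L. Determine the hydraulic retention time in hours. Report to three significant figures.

Steady-state biomass mass balance: V·X·(1 + k_d·θ_c) = Y·Q·(S₀ − S)·θ_c, so V = 0.613 × 451 × (2600 − 3.05) × 18.8 / [3710 × (1 + 0.101 × 18.8)] = 1.35×10^7 / 10755 = 1255 m³.
HRT = V/Q = 1255 m³ / 451 m³·d⁻¹ = 2.783 d × 24 = 66.79 h.

τ ≈ 66.8 h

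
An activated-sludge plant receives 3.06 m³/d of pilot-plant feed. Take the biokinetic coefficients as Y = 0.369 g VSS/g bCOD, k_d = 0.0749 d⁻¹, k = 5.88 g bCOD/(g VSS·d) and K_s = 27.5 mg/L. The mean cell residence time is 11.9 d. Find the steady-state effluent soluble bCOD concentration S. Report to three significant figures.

S ≈ 2.17 mg/L

Effluent substrate depends only on kinetics and SRT: S = K_s(1 + k_d θ_c) / [θ_c(Yk − k_d) − 1] = 27.5 × (1 + 0.0749 × 11.9) / [11.9 × (0.369 × 5.88 − 0.0749) − 1] = 52.01 / 23.93 = 2.174 mg/L.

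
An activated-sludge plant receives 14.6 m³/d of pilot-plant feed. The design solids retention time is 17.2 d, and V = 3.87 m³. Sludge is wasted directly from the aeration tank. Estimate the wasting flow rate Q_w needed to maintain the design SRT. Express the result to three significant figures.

Wasting from the aeration tank: Q_w = V / θ_c = 3.870 / 17.2 = 0.2250 m³/d.

Q_w ≈ 0.225 m³/d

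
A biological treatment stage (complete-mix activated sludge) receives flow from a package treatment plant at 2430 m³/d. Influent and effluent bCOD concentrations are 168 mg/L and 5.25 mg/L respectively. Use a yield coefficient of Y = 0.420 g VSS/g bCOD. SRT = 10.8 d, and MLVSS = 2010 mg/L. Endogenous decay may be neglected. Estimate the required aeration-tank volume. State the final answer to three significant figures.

With k_d = 0 the design equation reduces to V = Y Q (S₀−S) θ_c / X = 0.420 × 2430 × (168 − 5.25) × 10.8 / 2010 = 892.5 m³.

V ≈ 892 m³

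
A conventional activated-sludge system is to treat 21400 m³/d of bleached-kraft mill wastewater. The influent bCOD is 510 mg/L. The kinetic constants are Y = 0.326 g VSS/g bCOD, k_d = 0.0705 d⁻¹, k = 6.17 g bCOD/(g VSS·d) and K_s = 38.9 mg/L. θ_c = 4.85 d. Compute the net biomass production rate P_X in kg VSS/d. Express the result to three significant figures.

From the Monod/SRT balance for a CMAS, S = K_s·(1+k_d θ_c)/[θ_c·(Y k − k_d) − 1] = 38.9 × (1 + 0.0705 × 4.85) / [4.85 × (0.326 × 6.17 − 0.0705) − 1] = 52.20 / 8.413 = 6.204 mg/L.
The observed yield is Y_obs = Y/(1 + k_d·θ_c) = 0.326 / (1 + 0.0705 × 4.85) = 0.326 / 1.342 = 0.2429 g VSS per g bCOD removed.
Mass of bCOD removed per day: Q(S₀ − S) = 21400 × 503.8 g/m³ = 10781 kg/d.
Net biomass production P_X = Y_obs × Q·(S₀ − S) = 0.2429 × 10781 = 2619 kg VSS/d.

P_X ≈ 2620 kg VSS/d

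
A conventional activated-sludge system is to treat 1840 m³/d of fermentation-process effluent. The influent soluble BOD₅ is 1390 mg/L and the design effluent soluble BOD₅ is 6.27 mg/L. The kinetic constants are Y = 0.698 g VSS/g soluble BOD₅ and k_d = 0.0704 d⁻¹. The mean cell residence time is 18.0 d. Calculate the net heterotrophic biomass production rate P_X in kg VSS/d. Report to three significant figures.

P_X ≈ 784 kg VSS/d

The observed yield is Y_obs = Y/(1 + k_d·θ_c) = 0.698 / (1 + 0.0704 × 18.0) = 0.698 / 2.267 = 0.3079 g VSS per g soluble BOD₅ removed.
Mass of soluble BOD₅ removed per day: Q(S₀ − S) = 1840 × 1384 g/m³ = 2546 kg/d.
Net biomass production P_X = Y_obs × Q·(S₀ − S) = 0.3079 × 2546 = 783.9 kg VSS/d.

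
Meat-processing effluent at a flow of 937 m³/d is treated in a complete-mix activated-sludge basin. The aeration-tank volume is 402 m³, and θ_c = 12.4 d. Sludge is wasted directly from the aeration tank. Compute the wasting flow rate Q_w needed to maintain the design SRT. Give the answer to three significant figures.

For wasting at MLVSS concentration, Q_w = V/θ_c = 402.0/12.4 = 32.42 m³/d.

Q_w ≈ 32.4 m³/d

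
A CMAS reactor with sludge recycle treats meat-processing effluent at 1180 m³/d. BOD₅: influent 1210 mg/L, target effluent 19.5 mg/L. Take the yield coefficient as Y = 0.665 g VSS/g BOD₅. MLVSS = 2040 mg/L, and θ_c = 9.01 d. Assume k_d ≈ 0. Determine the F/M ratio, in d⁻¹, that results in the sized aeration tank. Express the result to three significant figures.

F/M ≈ 0.170 d⁻¹

Biomass mass balance (decay neglected): V·X = Y·Q·(S₀ − S)·θ_c, so V = 0.665 × 1180 × (1210 − 19.5) × 9.01 / 2040 = 4126 m³.
F/M = Q·S₀ / (V·X) = 1180 × 1210 / (4126 × 2040) = 0.1696 g BOD₅·(g VSS·d)⁻¹.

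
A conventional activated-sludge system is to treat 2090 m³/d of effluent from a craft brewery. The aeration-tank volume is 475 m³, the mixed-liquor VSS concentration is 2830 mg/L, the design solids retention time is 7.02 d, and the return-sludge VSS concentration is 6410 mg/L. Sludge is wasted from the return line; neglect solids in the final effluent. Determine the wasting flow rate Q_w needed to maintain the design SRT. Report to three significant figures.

Q_w = (V·X)/(θ_c X_r) = 475.0 × 2830 / (7.02 × 6410) = 29.87 m³/d.

Q_w ≈ 29.9 m³/d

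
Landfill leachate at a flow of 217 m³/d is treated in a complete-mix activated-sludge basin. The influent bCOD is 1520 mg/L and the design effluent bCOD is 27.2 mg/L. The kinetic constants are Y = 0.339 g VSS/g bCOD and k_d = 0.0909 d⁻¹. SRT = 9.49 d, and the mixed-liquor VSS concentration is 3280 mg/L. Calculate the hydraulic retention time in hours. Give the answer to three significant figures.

Steady-state biomass mass balance: V·X·(1 + k_d·θ_c) = Y·Q·(S₀ − S)·θ_c, so V = 0.339 × 217 × (1520 − 27.2) × 9.49 / [3280 × (1 + 0.0909 × 9.49)] = 1.04×10^6 / 6109 = 170.6 m³.
τ = V/Q = 170.6/217 = 0.7861 d, or 18.87 h.

τ ≈ 18.9 h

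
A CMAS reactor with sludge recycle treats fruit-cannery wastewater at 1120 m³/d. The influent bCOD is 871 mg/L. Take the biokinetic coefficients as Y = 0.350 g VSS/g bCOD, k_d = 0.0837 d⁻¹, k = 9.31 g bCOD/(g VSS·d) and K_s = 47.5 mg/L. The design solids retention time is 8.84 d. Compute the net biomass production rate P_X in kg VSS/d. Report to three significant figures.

P_X ≈ 196 kg VSS/d

From the Monod/SRT balance for a CMAS, S = K_s·(1+k_d θ_c)/[θ_c·(Y k − k_d) − 1] = 47.5 × (1 + 0.0837 × 8.84) / [8.84 × (0.350 × 9.31 − 0.0837) − 1] = 82.65 / 27.07 = 3.054 mg/L.
Y_obs = Y / (1 + k_d θ_c) = 0.350 / (1 + 0.0837 × 8.84) = 0.350 / 1.740 = 0.2012.
Q·(S₀ − S) = 1120 × (871 − 3.05) × 10⁻³ = 972.1 kg/d removed.
P_X = Y_obs · Q(S₀ − S) = 0.2012 × 972.1 = 195.5 kg VSS/d.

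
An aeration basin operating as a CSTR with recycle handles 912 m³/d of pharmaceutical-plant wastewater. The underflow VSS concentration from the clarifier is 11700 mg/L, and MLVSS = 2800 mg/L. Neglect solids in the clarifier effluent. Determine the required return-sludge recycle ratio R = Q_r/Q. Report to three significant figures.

Mass balance around the secondary clarifier (neglecting effluent solids): R = X / (X_r − X) = 2800 / (11700 − 2800) = 0.3146.

R ≈ 0.315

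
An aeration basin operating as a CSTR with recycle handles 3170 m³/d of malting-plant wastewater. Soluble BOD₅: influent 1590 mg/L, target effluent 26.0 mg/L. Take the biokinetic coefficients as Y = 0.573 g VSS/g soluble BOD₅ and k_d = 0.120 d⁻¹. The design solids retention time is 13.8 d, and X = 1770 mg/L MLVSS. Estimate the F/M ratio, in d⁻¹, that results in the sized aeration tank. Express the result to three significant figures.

F/M ≈ 0.341 d⁻¹

Steady-state biomass mass balance: V·X·(1 + k_d·θ_c) = Y·Q·(S₀ − S)·θ_c, so V = 0.573 × 3170 × (1590 − 26.0) × 13.8 / [1770 × (1 + 0.120 × 13.8)] = 3.92×10^7 / 4701 = 8339 m³.
Food-to-microorganism ratio F/M = Q S₀ / (V X) = 3170 × 1590 / (8339 × 1770) = 0.3415 d⁻¹.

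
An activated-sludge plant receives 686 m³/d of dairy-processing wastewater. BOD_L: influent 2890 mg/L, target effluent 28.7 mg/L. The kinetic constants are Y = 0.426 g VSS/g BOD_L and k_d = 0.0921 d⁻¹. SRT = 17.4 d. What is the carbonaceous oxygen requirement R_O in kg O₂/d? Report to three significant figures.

Correct the yield for decay: Y_obs = Y/(1 + k_d θ_c) = 0.426 / (1 + 0.0921 × 17.4) = 0.426 / 2.603 = 0.1637.
ΔS = 2890 − 28.7 = 2861 mg/L, so the substrate removal rate is 686 × 2861/1000 = 1963 kg BOD_L/d.
Biomass synthesised: P_X = Y_obs × 1963 = 321.3 kg VSS/d.
R_O = Q·ΔS − 1.42 P_X = 1963 − 456.2 = 1507 kg O₂/d.

R_O ≈ 1510 kg O₂/d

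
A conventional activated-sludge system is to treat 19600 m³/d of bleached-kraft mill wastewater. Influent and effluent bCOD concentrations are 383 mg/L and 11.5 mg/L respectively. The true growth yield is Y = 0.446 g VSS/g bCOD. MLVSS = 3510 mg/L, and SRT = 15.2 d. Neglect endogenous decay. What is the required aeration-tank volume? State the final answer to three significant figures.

With k_d = 0 the design equation reduces to V = Y Q (S₀−S) θ_c / X = 0.446 × 19600 × (383 − 11.5) × 15.2 / 3510 = 14063 m³.

V ≈ 14100 m³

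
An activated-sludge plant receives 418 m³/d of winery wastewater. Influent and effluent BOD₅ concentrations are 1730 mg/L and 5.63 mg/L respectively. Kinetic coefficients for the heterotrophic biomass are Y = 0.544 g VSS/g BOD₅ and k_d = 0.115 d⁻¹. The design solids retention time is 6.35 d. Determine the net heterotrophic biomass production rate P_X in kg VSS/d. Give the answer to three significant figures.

P_X ≈ 227 kg VSS/d

Observed yield with endogenous decay: Y_obs = Y / (1 + k_d·θ_c) = 0.544 / (1 + 0.115 × 6.35) = 0.544 / 1.730 = 0.3144 g VSS/g BOD₅.
Mass of BOD₅ removed per day: Q(S₀ − S) = 418 × 1724 g/m³ = 720.8 kg/d.
So the net sludge growth is P_X = 0.3144 × 720.8 = 226.6 kg VSS/d.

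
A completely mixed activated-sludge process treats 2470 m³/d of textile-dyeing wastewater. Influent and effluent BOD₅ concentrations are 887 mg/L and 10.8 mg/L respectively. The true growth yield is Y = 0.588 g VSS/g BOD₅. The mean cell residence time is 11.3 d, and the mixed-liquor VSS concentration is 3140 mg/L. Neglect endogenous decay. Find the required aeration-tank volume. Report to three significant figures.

Biomass mass balance (decay neglected): V·X = Y·Q·(S₀ − S)·θ_c, so V = 0.588 × 2470 × (887 − 10.8) × 11.3 / 3140 = 4580 m³.

V ≈ 4580 m³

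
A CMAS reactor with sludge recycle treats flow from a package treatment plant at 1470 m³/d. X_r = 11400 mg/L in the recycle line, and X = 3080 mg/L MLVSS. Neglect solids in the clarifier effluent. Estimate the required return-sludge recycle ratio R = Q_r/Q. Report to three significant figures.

R ≈ 0.370

Solids balance on the clarifier gives (1+R)X = R·X_r, so R = X/(X_r − X) = 3080 / (11400 − 3080) = 0.3702.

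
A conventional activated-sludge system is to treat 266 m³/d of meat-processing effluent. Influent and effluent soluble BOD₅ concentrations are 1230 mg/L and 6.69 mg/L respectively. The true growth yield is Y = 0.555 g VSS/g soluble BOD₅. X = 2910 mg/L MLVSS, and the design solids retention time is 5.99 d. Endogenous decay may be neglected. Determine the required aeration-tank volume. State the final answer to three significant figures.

Biomass mass balance (decay neglected): V·X = Y·Q·(S₀ − S)·θ_c, so V = 0.555 × 266 × (1230 − 6.69) × 5.99 / 2910 = 371.7 m³.

V ≈ 372 m³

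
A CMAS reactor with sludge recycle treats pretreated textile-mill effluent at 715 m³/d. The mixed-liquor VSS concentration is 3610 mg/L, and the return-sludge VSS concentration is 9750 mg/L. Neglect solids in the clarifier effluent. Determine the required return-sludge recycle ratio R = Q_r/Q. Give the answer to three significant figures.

R ≈ 0.588

Mass balance around the secondary clarifier (neglecting effluent solids): R = X / (X_r − X) = 3610 / (9750 − 3610) = 0.5879.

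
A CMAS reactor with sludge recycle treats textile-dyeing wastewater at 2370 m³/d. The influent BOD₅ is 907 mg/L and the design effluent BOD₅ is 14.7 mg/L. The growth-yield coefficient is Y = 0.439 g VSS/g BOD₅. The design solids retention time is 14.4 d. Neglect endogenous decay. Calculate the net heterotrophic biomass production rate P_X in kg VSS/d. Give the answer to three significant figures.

P_X ≈ 928 kg VSS/d

No decay correction is needed, so Y_obs = Y = 0.439.
Mass of BOD₅ removed per day: Q(S₀ − S) = 2370 × 892.3 g/m³ = 2115 kg/d.
So the net sludge growth is P_X = 0.4390 × 2115 = 928.4 kg VSS/d.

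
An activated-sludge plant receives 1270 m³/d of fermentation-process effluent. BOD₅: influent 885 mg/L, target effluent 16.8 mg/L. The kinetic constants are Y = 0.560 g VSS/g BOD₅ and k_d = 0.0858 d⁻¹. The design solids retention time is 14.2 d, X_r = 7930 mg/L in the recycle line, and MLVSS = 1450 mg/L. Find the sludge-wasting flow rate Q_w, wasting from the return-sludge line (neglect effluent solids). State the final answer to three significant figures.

Q_w ≈ 35.1 m³/d

Steady-state biomass mass balance: V·X·(1 + k_d·θ_c) = Y·Q·(S₀ − S)·θ_c, so V = 0.560 × 1270 × (885 − 16.8) × 14.2 / [1450 × (1 + 0.0858 × 14.2)] = 8.77×10^6 / 3217 = 2726 m³.
Q_w = (V·X)/(θ_c X_r) = 2726 × 1450 / (14.2 × 7930) = 35.10 m³/d.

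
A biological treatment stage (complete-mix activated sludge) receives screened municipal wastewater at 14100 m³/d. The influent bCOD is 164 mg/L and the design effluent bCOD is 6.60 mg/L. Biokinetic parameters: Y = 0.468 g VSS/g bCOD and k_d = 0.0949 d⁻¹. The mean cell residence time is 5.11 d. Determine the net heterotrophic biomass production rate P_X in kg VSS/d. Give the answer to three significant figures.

P_X ≈ 699 kg VSS/d

The observed yield is Y_obs = Y/(1 + k_d·θ_c) = 0.468 / (1 + 0.0949 × 5.11) = 0.468 / 1.485 = 0.3152 g VSS per g bCOD removed.
Q·(S₀ − S) = 14100 × (164 − 6.60) × 10⁻³ = 2219 kg/d removed.
Net biomass production P_X = Y_obs × Q·(S₀ − S) = 0.3152 × 2219 = 699.5 kg VSS/d.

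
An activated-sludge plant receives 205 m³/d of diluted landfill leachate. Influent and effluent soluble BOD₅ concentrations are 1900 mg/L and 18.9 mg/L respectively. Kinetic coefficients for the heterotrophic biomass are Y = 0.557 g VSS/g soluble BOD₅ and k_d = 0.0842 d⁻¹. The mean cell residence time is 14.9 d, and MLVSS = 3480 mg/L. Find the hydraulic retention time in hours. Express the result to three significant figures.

Rearranging the biomass balance for a CMAS with decay, V = Y·Q·ΔS·θ_c / [X·(1+k_d θ_c)] = 0.557 × 205 × (1900 − 18.9) × 14.9 / [3480 × (1 + 0.0842 × 14.9)] = 3.2×10^6 / 7846 = 407.9 m³.
τ = V/Q = 407.9/205 = 1.990 d, or 47.76 h.

τ ≈ 47.8 h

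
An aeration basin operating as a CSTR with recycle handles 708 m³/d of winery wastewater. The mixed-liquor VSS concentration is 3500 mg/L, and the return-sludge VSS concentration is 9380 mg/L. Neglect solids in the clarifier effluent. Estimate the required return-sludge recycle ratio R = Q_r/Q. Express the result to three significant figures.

R ≈ 0.595

Mass balance around the secondary clarifier (neglecting effluent solids): R = X / (X_r − X) = 3500 / (9380 − 3500) = 0.5952.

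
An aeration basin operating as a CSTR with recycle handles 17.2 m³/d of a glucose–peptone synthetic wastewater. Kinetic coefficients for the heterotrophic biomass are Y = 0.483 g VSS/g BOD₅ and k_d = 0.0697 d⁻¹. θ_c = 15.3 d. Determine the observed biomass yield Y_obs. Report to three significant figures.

Y_obs ≈ 0.234 g VSS/g BOD₅

The observed yield is Y_obs = Y/(1 + k_d·θ_c) = 0.483 / (1 + 0.0697 × 15.3) = 0.483 / 2.066 = 0.2337 g VSS per g BOD₅ removed.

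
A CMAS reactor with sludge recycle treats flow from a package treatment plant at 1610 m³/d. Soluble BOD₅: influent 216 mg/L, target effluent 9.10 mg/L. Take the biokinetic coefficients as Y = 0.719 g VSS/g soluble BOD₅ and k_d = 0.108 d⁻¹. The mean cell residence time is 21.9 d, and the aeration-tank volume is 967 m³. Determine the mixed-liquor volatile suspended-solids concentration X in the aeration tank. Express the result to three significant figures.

X ≈ 1610 mg/L

X = Y·Q·ΔS·θ_c / [V·(1 + k_d θ_c)] = 0.719 × 1610 × (216 − 9.10) × 21.9 / [967 × (1 + 0.108 × 21.9)] = 1612 mg/L.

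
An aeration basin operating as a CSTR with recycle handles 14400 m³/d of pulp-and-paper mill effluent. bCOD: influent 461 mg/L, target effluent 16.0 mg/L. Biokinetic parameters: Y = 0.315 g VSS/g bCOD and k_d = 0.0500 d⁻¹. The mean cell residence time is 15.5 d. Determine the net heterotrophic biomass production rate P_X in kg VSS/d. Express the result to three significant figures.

Correct the yield for decay: Y_obs = Y/(1 + k_d θ_c) = 0.315 / (1 + 0.0500 × 15.5) = 0.315 / 1.775 = 0.1775.
Substrate removed = Q·(S₀ − S) = 14400 m³/d × (461 − 16.0) g/m³ = 6.41×10^6 g/d = 6408 kg/d.
Net biomass production P_X = Y_obs × Q·(S₀ − S) = 0.1775 × 6408 = 1137 kg VSS/d.

P_X ≈ 1140 kg VSS/d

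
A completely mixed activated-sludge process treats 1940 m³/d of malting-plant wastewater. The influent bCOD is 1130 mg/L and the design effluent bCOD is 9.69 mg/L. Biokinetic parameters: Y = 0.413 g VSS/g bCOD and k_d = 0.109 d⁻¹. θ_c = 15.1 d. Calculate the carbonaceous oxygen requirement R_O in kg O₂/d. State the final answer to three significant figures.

Observed yield with endogenous decay: Y_obs = Y / (1 + k_d·θ_c) = 0.413 / (1 + 0.109 × 15.1) = 0.413 / 2.646 = 0.1561 g VSS/g bCOD.
ΔS = 1130 − 9.69 = 1120 mg/L, so the substrate removal rate is 1940 × 1120/1000 = 2173 kg bCOD/d.
Biomass synthesised: P_X = Y_obs × 2173 = 339.2 kg VSS/d.
R_O = Q·(S₀ − S) − 1.42·P_X = 2173 − 1.42 × 339.2 = 1692 kg O₂/d.

R_O ≈ 1690 kg O₂/d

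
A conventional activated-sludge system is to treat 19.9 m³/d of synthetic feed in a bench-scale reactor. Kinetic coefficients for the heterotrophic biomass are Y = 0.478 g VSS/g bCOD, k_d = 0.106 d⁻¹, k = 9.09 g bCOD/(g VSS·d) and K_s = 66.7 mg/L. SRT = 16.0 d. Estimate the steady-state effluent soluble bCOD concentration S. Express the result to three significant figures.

For a completely mixed reactor with recycle the Lawrence–McCarty relation gives S = K_s·(1 + k_d·θ_c) / [θ_c·(Y·k − k_d) − 1] = 66.7 × (1 + 0.106 × 16.0) / [16.0 × (0.478 × 9.09 − 0.106) − 1] = 179.8 / 66.82 = 2.691 mg/L.

S ≈ 2.69 mg/L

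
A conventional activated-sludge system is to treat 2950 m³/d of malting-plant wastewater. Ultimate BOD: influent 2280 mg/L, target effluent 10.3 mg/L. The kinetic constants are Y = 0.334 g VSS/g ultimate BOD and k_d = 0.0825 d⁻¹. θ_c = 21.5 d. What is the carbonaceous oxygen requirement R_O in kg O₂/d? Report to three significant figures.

Observed yield with endogenous decay: Y_obs = Y / (1 + k_d·θ_c) = 0.334 / (1 + 0.0825 × 21.5) = 0.334 / 2.774 = 0.1204 g VSS/g ultimate BOD.
Substrate removed = Q·(S₀ − S) = 2950 m³/d × (2280 − 10.3) g/m³ = 6.7×10^6 g/d = 6696 kg/d.
P_X = Y_obs·Q·(S₀ − S) = 0.1204 × 6696 = 806.2 kg VSS/d.
R_O = Q·ΔS − 1.42 P_X = 6696 − 1145 = 5551 kg O₂/d.

R_O ≈ 5550 kg O₂/d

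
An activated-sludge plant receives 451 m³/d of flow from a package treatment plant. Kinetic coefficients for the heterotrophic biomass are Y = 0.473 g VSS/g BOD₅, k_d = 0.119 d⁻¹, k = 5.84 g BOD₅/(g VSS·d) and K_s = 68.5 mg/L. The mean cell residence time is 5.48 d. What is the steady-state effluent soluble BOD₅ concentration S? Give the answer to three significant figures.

Effluent substrate depends only on kinetics and SRT: S = K_s(1 + k_d θ_c) / [θ_c(Yk − k_d) − 1] = 68.5 × (1 + 0.119 × 5.48) / [5.48 × (0.473 × 5.84 − 0.119) − 1] = 113.2 / 13.49 = 8.392 mg/L.

S ≈ 8.39 mg/L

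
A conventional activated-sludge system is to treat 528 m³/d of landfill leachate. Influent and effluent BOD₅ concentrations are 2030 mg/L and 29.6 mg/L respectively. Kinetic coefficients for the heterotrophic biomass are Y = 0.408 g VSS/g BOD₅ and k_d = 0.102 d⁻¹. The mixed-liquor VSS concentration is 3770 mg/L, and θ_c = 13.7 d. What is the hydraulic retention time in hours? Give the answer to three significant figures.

τ ≈ 29.7 h

Steady-state biomass mass balance: V·X·(1 + k_d·θ_c) = Y·Q·(S₀ − S)·θ_c, so V = 0.408 × 528 × (2030 − 29.6) × 13.7 / [3770 × (1 + 0.102 × 13.7)] = 5.9×10^6 / 9038 = 653.2 m³.
HRT = V/Q = 653.2 m³ / 528 m³·d⁻¹ = 1.237 d × 24 = 29.69 h.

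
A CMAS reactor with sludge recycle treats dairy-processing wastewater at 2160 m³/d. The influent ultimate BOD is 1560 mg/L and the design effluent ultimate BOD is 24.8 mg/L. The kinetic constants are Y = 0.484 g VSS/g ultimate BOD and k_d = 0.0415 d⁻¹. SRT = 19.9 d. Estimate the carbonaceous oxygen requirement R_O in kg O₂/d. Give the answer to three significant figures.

R_O ≈ 2070 kg O₂/d

Observed yield with endogenous decay: Y_obs = Y / (1 + k_d·θ_c) = 0.484 / (1 + 0.0415 × 19.9) = 0.484 / 1.826 = 0.2651 g VSS/g ultimate BOD.
Substrate removed = Q·(S₀ − S) = 2160 m³/d × (1560 − 24.8) g/m³ = 3.32×10^6 g/d = 3316 kg/d.
Biomass synthesised: P_X = Y_obs × 3316 = 879.0 kg VSS/d.
R_O = Q·(S₀ − S) − 1.42·P_X = 3316 − 1.42 × 879.0 = 2068 kg O₂/d.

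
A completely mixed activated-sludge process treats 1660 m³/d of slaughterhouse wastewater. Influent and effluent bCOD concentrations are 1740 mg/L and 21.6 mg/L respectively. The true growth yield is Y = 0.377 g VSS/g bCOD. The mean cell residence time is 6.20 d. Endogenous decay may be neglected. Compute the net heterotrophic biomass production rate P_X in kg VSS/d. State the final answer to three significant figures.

P_X ≈ 1080 kg VSS/d

With endogenous decay neglected, the observed yield equals the true yield: Y_obs = Y = 0.377 g VSS/g bCOD.
Q·(S₀ − S) = 1660 × (1740 − 21.6) × 10⁻³ = 2853 kg/d removed.
Biomass produced: P_X = Y_obs·Q·ΔS = 0.3770 × 2853 ≈ 1075 kg VSS/d.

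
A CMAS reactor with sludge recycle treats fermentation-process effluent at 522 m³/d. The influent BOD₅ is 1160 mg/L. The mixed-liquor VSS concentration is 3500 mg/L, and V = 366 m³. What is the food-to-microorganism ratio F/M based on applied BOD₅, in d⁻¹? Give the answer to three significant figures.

F/M ≈ 0.473 d⁻¹

F/M = Q·S₀ / (V·X) = 522 × 1160 / (366.0 × 3500) = 0.4727 g BOD₅·(g VSS·d)⁻¹.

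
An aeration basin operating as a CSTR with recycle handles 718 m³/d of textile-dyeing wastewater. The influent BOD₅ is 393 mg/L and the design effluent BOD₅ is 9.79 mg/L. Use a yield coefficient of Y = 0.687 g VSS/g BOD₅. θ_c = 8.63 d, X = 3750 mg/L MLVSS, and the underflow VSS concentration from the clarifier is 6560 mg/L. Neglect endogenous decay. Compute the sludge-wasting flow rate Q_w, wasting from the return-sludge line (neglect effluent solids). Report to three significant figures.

Q_w ≈ 28.8 m³/d

Biomass mass balance (decay neglected): V·X = Y·Q·(S₀ − S)·θ_c, so V = 0.687 × 718 × (393 − 9.79) × 8.63 / 3750 = 435.0 m³.
Wasting from the return line (neglecting effluent solids): Q_w = V·X / (θ_c·X_r) = 435.0 × 3750 / (8.63 × 6560) = 28.81 m³/d.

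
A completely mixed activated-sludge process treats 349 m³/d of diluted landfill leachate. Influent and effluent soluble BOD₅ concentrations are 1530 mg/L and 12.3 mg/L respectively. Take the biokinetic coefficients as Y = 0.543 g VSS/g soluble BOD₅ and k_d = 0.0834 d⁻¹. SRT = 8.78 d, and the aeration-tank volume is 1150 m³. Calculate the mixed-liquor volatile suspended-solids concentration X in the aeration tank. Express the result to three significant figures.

From V·X·(1 + k_d·θ_c) = Y·Q·(S₀ − S)·θ_c: X = 0.543 × 349 × (1530 − 12.3) × 8.78 / [1150 × (1 + 0.0834 × 8.78)] = 1268 mg/L.

X ≈ 1270 mg/L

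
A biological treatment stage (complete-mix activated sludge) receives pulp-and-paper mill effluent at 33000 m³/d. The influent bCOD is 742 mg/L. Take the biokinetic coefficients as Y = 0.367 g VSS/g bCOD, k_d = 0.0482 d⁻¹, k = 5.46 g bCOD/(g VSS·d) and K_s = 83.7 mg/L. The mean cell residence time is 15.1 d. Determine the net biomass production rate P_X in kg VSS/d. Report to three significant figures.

P_X ≈ 5170 kg VSS/d

Effluent substrate depends only on kinetics and SRT: S = K_s(1 + k_d θ_c) / [θ_c(Yk − k_d) − 1] = 83.7 × (1 + 0.0482 × 15.1) / [15.1 × (0.367 × 5.46 − 0.0482) − 1] = 144.6 / 28.53 = 5.069 mg/L.
Correct the yield for decay: Y_obs = Y/(1 + k_d θ_c) = 0.367 / (1 + 0.0482 × 15.1) = 0.367 / 1.728 = 0.2124.
ΔS = 742 − 5.07 = 736.9 mg/L, so the substrate removal rate is 33000 × 736.9/1000 = 24319 kg bCOD/d.
So the net sludge growth is P_X = 0.2124 × 24319 = 5165 kg VSS/d.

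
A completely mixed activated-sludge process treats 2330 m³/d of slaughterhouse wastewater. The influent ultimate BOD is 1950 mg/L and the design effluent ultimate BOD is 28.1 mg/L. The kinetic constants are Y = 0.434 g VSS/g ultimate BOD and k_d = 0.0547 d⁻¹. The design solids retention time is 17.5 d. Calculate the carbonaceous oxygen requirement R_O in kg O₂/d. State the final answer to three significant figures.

R_O ≈ 3070 kg O₂/d

Observed yield with endogenous decay: Y_obs = Y / (1 + k_d·θ_c) = 0.434 / (1 + 0.0547 × 17.5) = 0.434 / 1.957 = 0.2217 g VSS/g ultimate BOD.
Substrate removed = Q·(S₀ − S) = 2330 m³/d × (1950 − 28.1) g/m³ = 4.48×10^6 g/d = 4478 kg/d.
Net sludge production P_X = 0.2217 × 4478 = 993.0 kg VSS/d.
R_O = Q·(S₀ − S) − 1.42·P_X = 4478 − 1.42 × 993.0 = 3068 kg O₂/d.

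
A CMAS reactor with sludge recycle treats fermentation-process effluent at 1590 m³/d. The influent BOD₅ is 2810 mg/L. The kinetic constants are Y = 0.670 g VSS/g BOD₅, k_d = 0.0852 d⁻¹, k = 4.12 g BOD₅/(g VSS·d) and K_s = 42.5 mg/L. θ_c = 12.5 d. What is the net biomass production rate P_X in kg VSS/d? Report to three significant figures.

P_X ≈ 1450 kg VSS/d

Effluent substrate depends only on kinetics and SRT: S = K_s(1 + k_d θ_c) / [θ_c(Yk − k_d) − 1] = 42.5 × (1 + 0.0852 × 12.5) / [12.5 × (0.670 × 4.12 − 0.0852) − 1] = 87.76 / 32.44 = 2.705 mg/L.
Correct the yield for decay: Y_obs = Y/(1 + k_d θ_c) = 0.670 / (1 + 0.0852 × 12.5) = 0.670 / 2.065 = 0.3245.
Substrate removed = Q·(S₀ − S) = 1590 m³/d × (2810 − 2.71) g/m³ = 4.46×10^6 g/d = 4464 kg/d.
P_X = Y_obs · Q(S₀ − S) = 0.3245 × 4464 = 1448 kg VSS/d.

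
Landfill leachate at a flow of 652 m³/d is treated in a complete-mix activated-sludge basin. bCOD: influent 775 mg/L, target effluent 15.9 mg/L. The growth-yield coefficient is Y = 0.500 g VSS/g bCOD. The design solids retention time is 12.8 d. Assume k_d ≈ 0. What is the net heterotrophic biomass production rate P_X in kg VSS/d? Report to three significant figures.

No decay correction is needed, so Y_obs = Y = 0.500.
Q·(S₀ − S) = 652 × (775 − 15.9) × 10⁻³ = 494.9 kg/d removed.
So the net sludge growth is P_X = 0.5000 × 494.9 = 247.5 kg VSS/d.

P_X ≈ 247 kg VSS/d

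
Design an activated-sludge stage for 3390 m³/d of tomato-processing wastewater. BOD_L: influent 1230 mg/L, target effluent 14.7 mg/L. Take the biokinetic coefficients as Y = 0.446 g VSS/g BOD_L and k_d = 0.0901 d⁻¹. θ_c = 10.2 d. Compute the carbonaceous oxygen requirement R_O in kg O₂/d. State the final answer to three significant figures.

Correct the yield for decay: Y_obs = Y/(1 + k_d θ_c) = 0.446 / (1 + 0.0901 × 10.2) = 0.446 / 1.919 = 0.2324.
Mass of BOD_L removed per day: Q(S₀ − S) = 3390 × 1215 g/m³ = 4120 kg/d.
Net sludge production P_X = 0.2324 × 4120 = 957.5 kg VSS/d.
Carbonaceous O₂ demand = substrate oxidised − cell-mass equivalent = 4120 − 1.42 × 957.5 = 2760 kg O₂/d.

R_O ≈ 2760 kg O₂/d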